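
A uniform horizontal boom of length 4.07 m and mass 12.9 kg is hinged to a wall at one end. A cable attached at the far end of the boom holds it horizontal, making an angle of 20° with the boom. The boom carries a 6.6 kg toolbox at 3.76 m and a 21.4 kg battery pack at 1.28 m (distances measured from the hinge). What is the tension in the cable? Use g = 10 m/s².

Choose the hinge as the axis so the unknown hinge reaction has zero arm there.
Beam weight: 12.9 × 10 = 129 N down at 2.035 m → arm 2.035 m, τ = 129 × 2.035 = 262.5 N·m clockwise.
Toolbox: 6.6 × 10 = 66 N down at 3.76 m → arm 3.76 m, τ = 66 × 3.76 = 248.2 N·m clockwise.
Battery pack: 21.4 × 10 = 214 N down at 1.28 m → arm 1.28 m, τ = 214 × 1.28 = 273.9 N·m clockwise.
Total clockwise load moment = 784.6 N·m.
The cable tension T acts at 4.07 m; only its component perpendicular to the boom, T sinθ, produces torque. sin 20° = 0.342.
Στ = 0 ⇒ T × 4.07 × 0.342 = 784.6 ⇒ T = 784.6 / 1.392 = 564 N.

T ≈ 564 N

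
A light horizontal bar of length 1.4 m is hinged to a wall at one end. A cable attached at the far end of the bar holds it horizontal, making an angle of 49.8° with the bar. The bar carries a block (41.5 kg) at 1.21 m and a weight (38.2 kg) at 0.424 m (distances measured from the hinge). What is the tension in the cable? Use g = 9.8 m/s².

T ≈ 609 N

About the hinge:
Block: 41.5 × 9.8 = 406.7 N down at 1.21 m → arm 1.21 m, τ = 406.7 × 1.21 = 492.1 N·m clockwise.
Weight: 38.2 × 9.8 = 374.4 N down at 0.424 m → arm 0.424 m, τ = 374.4 × 0.424 = 158.7 N·m clockwise.
Total clockwise load moment = 650.8 N·m.
The cable tension T acts at 1.4 m; only its component perpendicular to the bar, T sinθ, produces torque. sin 49.8° = 0.7638.
Setting net torque to zero: T × 1.4 × 0.7638 = 650.8 → T = 650.8 / 1.069 = 609 N.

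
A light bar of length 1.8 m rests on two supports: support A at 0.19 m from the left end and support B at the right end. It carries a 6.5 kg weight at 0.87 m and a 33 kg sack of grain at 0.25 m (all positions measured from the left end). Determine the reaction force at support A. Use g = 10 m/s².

R_A ≈ 355 N

Taking torques about support B:
Weight: 6.5 × 10 = 65 N down at 0.87 m → arm 0.93 m, τ = 65 × 0.93 = 60.45 N·m counterclockwise.
Sack of grain: 33 × 10 = 330 N down at 0.25 m → arm 1.55 m, τ = 330 × 1.55 = 511.5 N·m counterclockwise.
Net load moment about support B = 572 N·m counterclockwise.
Reaction R at support A is upward at 0.19 m, arm 1.61 m → moment R × 1.61 clockwise.
For rotational equilibrium, R × 1.61 = 572, so R = 355 N.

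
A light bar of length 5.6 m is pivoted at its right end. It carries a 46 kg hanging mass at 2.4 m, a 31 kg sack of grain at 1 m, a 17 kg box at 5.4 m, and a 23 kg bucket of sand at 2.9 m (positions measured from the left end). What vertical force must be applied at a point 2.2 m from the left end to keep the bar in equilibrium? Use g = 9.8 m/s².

F ≈ 1020 N

Choose the right end as the axis so the unknown pivot reaction has zero arm there.
Hanging mass: 46 × 9.8 = 450.8 N down at 2.4 m → arm 3.2 m, τ = 450.8 × 3.2 = 1443 N·m counterclockwise.
Sack of grain: 31 × 9.8 = 303.8 N down at 1 m → arm 4.6 m, τ = 303.8 × 4.6 = 1397 N·m counterclockwise.
Box: 17 × 9.8 = 166.6 N down at 5.4 m → arm 0.2 m, τ = 166.6 × 0.2 = 33.32 N·m counterclockwise.
Bucket of sand: 23 × 9.8 = 225.4 N down at 2.9 m → arm 2.7 m, τ = 225.4 × 2.7 = 608.6 N·m counterclockwise.
Net moment of the loads = 3482 N·m counterclockwise.
The upward force F acts at a point 2.2 m from the left end, arm 3.4 m, giving F × 3.4 clockwise.
Setting net torque to zero: F × 3.4 = 3482 → F = 3482 / 3.4 = 1020 N.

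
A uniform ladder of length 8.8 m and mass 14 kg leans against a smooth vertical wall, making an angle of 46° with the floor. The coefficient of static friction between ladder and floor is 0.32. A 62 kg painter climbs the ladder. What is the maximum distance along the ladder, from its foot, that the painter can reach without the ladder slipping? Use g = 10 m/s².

d ≈ 2.58 m

Taking torques about the foot of the ladder:
Ladder weight 14×10 = 140 N acts at 4.4 m along the ladder; its horizontal arm is 4.4·cos46° = 3.056 m → τ = 427.8 N·m clockwise.
Painter weight 62×10 = 620 N at distance d → arm d·cos46° → τ = 620·d·0.6947 clockwise.
Wall normal N at the top has arm L sinθ = 6.33 m counterclockwise, so Στ = 0 gives N·6.33 = 427.8 + 430.7·d.
ΣFy = 0 ⇒ N_floor = 760 N, so the maximum friction is μ_s·N_floor = 0.32×760 = 243.2 N. ΣFx = 0 ⇒ N_wall = f, so at the slipping point N = 243.2 N.
Substituting: 243.2×6.33 = 427.8 + 430.7·d ⇒ d = (1539 − 427.8) / 430.7 = 2.58 m.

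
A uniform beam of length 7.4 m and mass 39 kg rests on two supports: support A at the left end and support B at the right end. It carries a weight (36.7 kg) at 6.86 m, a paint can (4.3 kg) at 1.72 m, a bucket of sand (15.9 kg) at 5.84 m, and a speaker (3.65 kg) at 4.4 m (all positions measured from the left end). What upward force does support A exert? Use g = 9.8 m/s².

R_A ≈ 297 N

Taking torques about support B:
Beam weight: 39 × 9.8 = 382.2 N down at 3.7 m → arm 3.7 m, τ = 382.2 × 3.7 = 1414 N·m counterclockwise.
Weight: 36.7 × 9.8 = 359.7 N down at 6.86 m → arm 0.54 m, τ = 359.7 × 0.54 = 194.2 N·m counterclockwise.
Paint can: 4.3 × 9.8 = 42.14 N down at 1.72 m → arm 5.68 m, τ = 42.14 × 5.68 = 239.4 N·m counterclockwise.
Bucket of sand: 15.9 × 9.8 = 155.8 N down at 5.84 m → arm 1.56 m, τ = 155.8 × 1.56 = 243 N·m counterclockwise.
Speaker: 3.65 × 9.8 = 35.77 N down at 4.4 m → arm 3 m, τ = 35.77 × 3 = 107.3 N·m counterclockwise.
Net load moment about support B = 2198 N·m counterclockwise.
Reaction R at support A is upward at 0 m, arm 7.4 m → moment R × 7.4 clockwise.
Balancing moments: R × 7.4 = 2198, giving R = 297 N.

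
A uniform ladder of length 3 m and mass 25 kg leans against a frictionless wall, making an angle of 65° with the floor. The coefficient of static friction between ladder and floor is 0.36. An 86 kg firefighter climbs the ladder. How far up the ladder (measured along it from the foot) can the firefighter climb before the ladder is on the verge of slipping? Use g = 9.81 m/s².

Taking torques about the foot of the ladder:
Ladder weight 25×9.81 = 245.2 N acts at 1.5 m along the ladder; its horizontal arm is 1.5·cos65° = 0.6339 m → τ = 155.4 N·m clockwise.
Firefighter weight 86×9.81 = 843.7 N at distance d → arm d·cos65° → τ = 843.7·d·0.4226 clockwise.
Wall normal N at the top has arm L sinθ = 2.719 m counterclockwise, so Στ = 0 gives N·2.719 = 155.4 + 356.5·d.
ΣFy = 0 ⇒ N_floor = 1089 N, so the maximum friction is μ_s·N_floor = 0.36×1089 = 392 N. ΣFx = 0 ⇒ N_wall = f, so at the slipping point N = 392 N.
Substituting: 392×2.719 = 155.4 + 356.5·d ⇒ d = (1066 − 155.4) / 356.5 = 2.55 m.

d ≈ 2.55 m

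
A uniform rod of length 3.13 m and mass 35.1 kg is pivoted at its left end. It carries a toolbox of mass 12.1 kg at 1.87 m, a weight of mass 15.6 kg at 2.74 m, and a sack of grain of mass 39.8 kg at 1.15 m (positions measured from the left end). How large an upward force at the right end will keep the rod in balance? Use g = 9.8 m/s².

Sum moments about the left end (the unknown pivot reaction has zero arm there).
Beam weight: 35.1 × 9.8 = 344 N down at 1.565 m → arm 1.565 m, τ = 344 × 1.565 = 538.4 N·m clockwise.
Toolbox: 12.1 × 9.8 = 118.6 N down at 1.87 m → arm 1.87 m, τ = 118.6 × 1.87 = 221.8 N·m clockwise.
Weight: 15.6 × 9.8 = 152.9 N down at 2.74 m → arm 2.74 m, τ = 152.9 × 2.74 = 418.9 N·m clockwise.
Sack of grain: 39.8 × 9.8 = 390 N down at 1.15 m → arm 1.15 m, τ = 390 × 1.15 = 448.5 N·m clockwise.
Net moment of the loads = 1628 N·m clockwise.
The upward force F acts at the right end, arm 3.13 m, giving F × 3.13 counterclockwise.
For rotational equilibrium, F × 3.13 = 1628, so F = 1628 / 3.13 = 520 N.

F ≈ 520 N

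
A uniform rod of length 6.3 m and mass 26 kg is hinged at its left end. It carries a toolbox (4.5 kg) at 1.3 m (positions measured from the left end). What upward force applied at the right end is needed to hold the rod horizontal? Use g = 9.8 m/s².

F ≈ 136 N

Taking torques about the left end:
Beam weight: 26 × 9.8 = 254.8 N down at 3.15 m → arm 3.15 m, τ = 254.8 × 3.15 = 802.6 N·m clockwise.
Toolbox: 4.5 × 9.8 = 44.1 N down at 1.3 m → arm 1.3 m, τ = 44.1 × 1.3 = 57.33 N·m clockwise.
Net moment of the loads = 859.9 N·m clockwise.
The upward force F acts at the right end, arm 6.3 m, giving F × 6.3 counterclockwise.
Setting net torque to zero: F × 6.3 = 859.9 → F = 859.9 / 6.3 = 136 N.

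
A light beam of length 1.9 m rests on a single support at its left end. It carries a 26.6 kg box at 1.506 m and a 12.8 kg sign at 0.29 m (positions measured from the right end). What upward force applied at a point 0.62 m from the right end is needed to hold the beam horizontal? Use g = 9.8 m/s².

Choose the left end as the axis so the unknown pivot reaction has zero arm there.
Box: 26.6 × 9.8 = 260.7 N down at 1.506 m → arm 0.394 m, τ = 260.7 × 0.394 = 102.7 N·m clockwise.
Sign: 12.8 × 9.8 = 125.4 N down at 0.29 m → arm 1.61 m, τ = 125.4 × 1.61 = 201.9 N·m clockwise.
Net moment of the loads = 304.6 N·m clockwise.
The upward force F acts at a point 0.62 m from the right end, arm 1.28 m, giving F × 1.28 counterclockwise.
Balancing moments: F × 1.28 = 304.6, giving F = 304.6 / 1.28 = 238 N.

F ≈ 238 N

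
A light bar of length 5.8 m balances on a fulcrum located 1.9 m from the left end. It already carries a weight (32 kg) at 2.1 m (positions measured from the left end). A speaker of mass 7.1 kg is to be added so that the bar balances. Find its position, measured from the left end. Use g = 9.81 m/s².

Taking torques about the fulcrum (at 1.9 m from the left end):
Weight: 32 × 9.81 = 313.9 N down at 2.1 m → arm 0.2 m, τ = 313.9 × 0.2 = 62.78 N·m clockwise.
Net moment of existing loads = 62.78 N·m clockwise.
The speaker weighs 7.1 × 9.81 = 69.65 N and must supply an equal counterclockwise moment, so its lever arm about the fulcrum is 62.78 / 69.65 = 0.901 m.
That puts it at 1.9 − 0.901 = 0.999 m from the left end.

x ≈ 0.999 m from the left end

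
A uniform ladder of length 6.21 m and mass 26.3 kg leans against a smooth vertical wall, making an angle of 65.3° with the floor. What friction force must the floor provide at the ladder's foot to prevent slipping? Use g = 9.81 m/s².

Take moments about the foot of the ladder.
Ladder weight 26.3×9.81 = 258 N acts at 3.105 m along the ladder; its horizontal arm is 3.105·cos65.3° = 1.297 m → τ = 334.6 N·m clockwise.
Wall normal N acts horizontally at the top; its moment arm is the height L sinθ = 6.21·sin65.3° = 5.642 m, counterclockwise.
For rotational equilibrium, N × 5.642 = 334.6, so N = 59.3 N.
ΣFx = 0: friction at the foot balances the wall's push, so f = N_wall = 59.3 N.

f ≈ 59.3 N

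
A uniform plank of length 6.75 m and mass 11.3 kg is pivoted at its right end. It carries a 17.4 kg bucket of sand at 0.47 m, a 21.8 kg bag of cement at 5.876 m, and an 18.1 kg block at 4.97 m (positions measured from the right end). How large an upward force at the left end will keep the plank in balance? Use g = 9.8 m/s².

F ≈ 384 N

Sum moments about the right end (the unknown pivot reaction has zero arm there).
Beam weight: 11.3 × 9.8 = 110.7 N down at 3.375 m → arm 3.375 m, τ = 110.7 × 3.375 = 373.6 N·m counterclockwise.
Bucket of sand: 17.4 × 9.8 = 170.5 N down at 0.47 m → arm 0.47 m, τ = 170.5 × 0.47 = 80.13 N·m counterclockwise.
Bag of cement: 21.8 × 9.8 = 213.6 N down at 5.876 m → arm 5.876 m, τ = 213.6 × 5.876 = 1255 N·m counterclockwise.
Block: 18.1 × 9.8 = 177.4 N down at 4.97 m → arm 4.97 m, τ = 177.4 × 4.97 = 881.7 N·m counterclockwise.
Net moment of the loads = 2590 N·m counterclockwise.
The upward force F acts at the left end, arm 6.75 m, giving F × 6.75 clockwise.
For rotational equilibrium, F × 6.75 = 2590, so F = 2590 / 6.75 = 384 N.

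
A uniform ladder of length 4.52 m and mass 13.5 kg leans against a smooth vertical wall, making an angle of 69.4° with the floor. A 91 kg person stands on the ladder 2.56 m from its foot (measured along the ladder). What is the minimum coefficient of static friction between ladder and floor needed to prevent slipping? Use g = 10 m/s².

μ_min ≈ 0.21

Choose the foot of the ladder as the axis so the floor normal and friction both act there and drop out.
Ladder weight 13.5×10 = 135 N acts at 2.26 m along the ladder; its horizontal arm is 2.26·cos69.4° = 0.7952 m → τ = 107.4 N·m clockwise.
Person: 91×10 = 910 N at 2.56 m → arm 0.9007 m → τ = 819.6 N·m clockwise.
Wall normal N acts horizontally at the top; its moment arm is the height L sinθ = 4.52·sin69.4° = 4.231 m, counterclockwise.
Balancing moments: N × 4.231 = 927, giving N = 219.1 N.
ΣFx = 0 ⇒ f = N_wall = 219.1 N. ΣFy = 0 ⇒ N_floor = 1045 N.
μ_min = f / N_floor = 219.1 / 1045 = 0.21.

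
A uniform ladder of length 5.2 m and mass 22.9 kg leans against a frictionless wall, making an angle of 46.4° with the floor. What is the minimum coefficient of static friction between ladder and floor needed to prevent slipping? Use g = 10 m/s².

μ_min ≈ 0.476

Taking torques about the foot of the ladder:
Ladder weight 22.9×10 = 229 N acts at 2.6 m along the ladder; its horizontal arm is 2.6·cos46.4° = 1.793 m → τ = 410.6 N·m clockwise.
Wall normal N acts horizontally at the top; its moment arm is the height L sinθ = 5.2·sin46.4° = 3.766 m, counterclockwise.
Setting net torque to zero: N × 3.766 = 410.6 → N = 109 N.
ΣFx = 0 ⇒ f = N_wall = 109 N. ΣFy = 0 ⇒ N_floor = 229 N.
μ_min = f / N_floor = 109 / 229 = 0.476.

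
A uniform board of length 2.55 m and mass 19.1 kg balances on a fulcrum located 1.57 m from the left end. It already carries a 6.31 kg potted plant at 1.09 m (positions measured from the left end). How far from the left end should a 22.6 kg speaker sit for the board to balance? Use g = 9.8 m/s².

x ≈ 1.95 m from the left end

Taking torques about the fulcrum (at 1.57 m from the left end):
Beam weight: 19.1 × 9.8 = 187.2 N down at 1.275 m → arm 0.295 m, τ = 187.2 × 0.295 = 55.22 N·m counterclockwise.
Potted plant: 6.31 × 9.8 = 61.84 N down at 1.09 m → arm 0.48 m, τ = 61.84 × 0.48 = 29.68 N·m counterclockwise.
Net moment of existing loads = 84.9 N·m counterclockwise.
The speaker weighs 22.6 × 9.8 = 221.5 N and must supply an equal clockwise moment, so its lever arm about the fulcrum is 84.9 / 221.5 = 0.383 m.
That puts it at 1.57 + 0.383 = 1.95 m from the left end.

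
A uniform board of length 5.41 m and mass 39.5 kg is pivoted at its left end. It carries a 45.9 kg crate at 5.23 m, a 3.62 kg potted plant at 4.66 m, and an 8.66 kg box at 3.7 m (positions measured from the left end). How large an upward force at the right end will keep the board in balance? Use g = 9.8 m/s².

F ≈ 717 N

Take moments about the left end.
Beam weight: 39.5 × 9.8 = 387.1 N down at 2.705 m → arm 2.705 m, τ = 387.1 × 2.705 = 1047 N·m clockwise.
Crate: 45.9 × 9.8 = 449.8 N down at 5.23 m → arm 5.23 m, τ = 449.8 × 5.23 = 2352 N·m clockwise.
Potted plant: 3.62 × 9.8 = 35.48 N down at 4.66 m → arm 4.66 m, τ = 35.48 × 4.66 = 165.3 N·m clockwise.
Box: 8.66 × 9.8 = 84.87 N down at 3.7 m → arm 3.7 m, τ = 84.87 × 3.7 = 314 N·m clockwise.
Net moment of the loads = 3878 N·m clockwise.
The upward force F acts at the right end, arm 5.41 m, giving F × 5.41 counterclockwise.
Στ = 0 ⇒ F × 5.41 = 3878 ⇒ F = 3878 / 5.41 = 717 N.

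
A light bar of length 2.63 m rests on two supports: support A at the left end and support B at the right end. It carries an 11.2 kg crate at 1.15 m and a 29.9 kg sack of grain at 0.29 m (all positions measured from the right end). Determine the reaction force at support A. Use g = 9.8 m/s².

R_A ≈ 80.3 N

About support B:
Crate: 11.2 × 9.8 = 109.8 N down at 1.15 m → arm 1.15 m, τ = 109.8 × 1.15 = 126.3 N·m counterclockwise.
Sack of grain: 29.9 × 9.8 = 293 N down at 0.29 m → arm 0.29 m, τ = 293 × 0.29 = 84.97 N·m counterclockwise.
Net load moment about support B = 211.3 N·m counterclockwise.
Reaction R at support A is upward at 2.63 m, arm 2.63 m → moment R × 2.63 clockwise.
Setting net torque to zero: R × 2.63 = 211.3 → R = 80.3 N.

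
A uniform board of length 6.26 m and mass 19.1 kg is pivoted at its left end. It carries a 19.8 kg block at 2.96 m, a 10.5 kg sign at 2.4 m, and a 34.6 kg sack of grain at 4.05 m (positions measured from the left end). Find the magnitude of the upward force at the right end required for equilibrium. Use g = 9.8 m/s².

Take moments about the left end.
Beam weight: 19.1 × 9.8 = 187.2 N down at 3.13 m → arm 3.13 m, τ = 187.2 × 3.13 = 585.9 N·m clockwise.
Block: 19.8 × 9.8 = 194 N down at 2.96 m → arm 2.96 m, τ = 194 × 2.96 = 574.2 N·m clockwise.
Sign: 10.5 × 9.8 = 102.9 N down at 2.4 m → arm 2.4 m, τ = 102.9 × 2.4 = 247 N·m clockwise.
Sack of grain: 34.6 × 9.8 = 339.1 N down at 4.05 m → arm 4.05 m, τ = 339.1 × 4.05 = 1373 N·m clockwise.
Net moment of the loads = 2780 N·m clockwise.
The upward force F acts at the right end, arm 6.26 m, giving F × 6.26 counterclockwise.
For rotational equilibrium, F × 6.26 = 2780, so F = 2780 / 6.26 = 444 N.

F ≈ 444 N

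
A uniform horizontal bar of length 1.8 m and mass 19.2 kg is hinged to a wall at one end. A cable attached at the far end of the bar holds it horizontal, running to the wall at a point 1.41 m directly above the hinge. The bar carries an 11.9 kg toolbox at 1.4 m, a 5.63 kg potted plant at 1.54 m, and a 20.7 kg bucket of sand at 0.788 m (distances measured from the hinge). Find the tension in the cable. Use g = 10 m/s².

Taking torques about the hinge:
Beam weight: 19.2 × 10 = 192 N down at 0.9 m → arm 0.9 m, τ = 192 × 0.9 = 172.8 N·m clockwise.
Toolbox: 11.9 × 10 = 119 N down at 1.4 m → arm 1.4 m, τ = 119 × 1.4 = 166.6 N·m clockwise.
Potted plant: 5.63 × 10 = 56.3 N down at 1.54 m → arm 1.54 m, τ = 56.3 × 1.54 = 86.7 N·m clockwise.
Bucket of sand: 20.7 × 10 = 207 N down at 0.788 m → arm 0.788 m, τ = 207 × 0.788 = 163.1 N·m clockwise.
Total clockwise load moment = 589.2 N·m.
The cable tension T acts at 1.8 m; only its component perpendicular to the bar, T sinθ, produces torque. sinθ = h/√(h²+d²) = 1.41/√(1.41²+1.8²) = 0.6167.
Στ = 0 ⇒ T × 1.8 × 0.6167 = 589.2 ⇒ T = 589.2 / 1.11 = 531 N.

T ≈ 531 N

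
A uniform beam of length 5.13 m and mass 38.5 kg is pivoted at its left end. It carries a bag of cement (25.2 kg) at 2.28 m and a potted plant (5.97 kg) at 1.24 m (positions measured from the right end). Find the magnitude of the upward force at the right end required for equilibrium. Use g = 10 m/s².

Taking torques about the left end:
Beam weight: 38.5 × 10 = 385 N down at 2.565 m → arm 2.565 m, τ = 385 × 2.565 = 987.5 N·m clockwise.
Bag of cement: 25.2 × 10 = 252 N down at 2.28 m → arm 2.85 m, τ = 252 × 2.85 = 718.2 N·m clockwise.
Potted plant: 5.97 × 10 = 59.7 N down at 1.24 m → arm 3.89 m, τ = 59.7 × 3.89 = 232.2 N·m clockwise.
Net moment of the loads = 1938 N·m clockwise.
The upward force F acts at the right end, arm 5.13 m, giving F × 5.13 counterclockwise.
Balancing moments: F × 5.13 = 1938, giving F = 1938 / 5.13 = 378 N.

F ≈ 378 N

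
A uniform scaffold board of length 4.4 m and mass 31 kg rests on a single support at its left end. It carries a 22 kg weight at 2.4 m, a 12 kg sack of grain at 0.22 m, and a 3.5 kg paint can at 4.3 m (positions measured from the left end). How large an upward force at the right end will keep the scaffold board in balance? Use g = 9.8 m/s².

About the left end:
Beam weight: 31 × 9.8 = 303.8 N down at 2.2 m → arm 2.2 m, τ = 303.8 × 2.2 = 668.4 N·m clockwise.
Weight: 22 × 9.8 = 215.6 N down at 2.4 m → arm 2.4 m, τ = 215.6 × 2.4 = 517.4 N·m clockwise.
Sack of grain: 12 × 9.8 = 117.6 N down at 0.22 m → arm 0.22 m, τ = 117.6 × 0.22 = 25.87 N·m clockwise.
Paint can: 3.5 × 9.8 = 34.3 N down at 4.3 m → arm 4.3 m, τ = 34.3 × 4.3 = 147.5 N·m clockwise.
Net moment of the loads = 1359 N·m clockwise.
The upward force F acts at the right end, arm 4.4 m, giving F × 4.4 counterclockwise.
Setting net torque to zero: F × 4.4 = 1359 → F = 1359 / 4.4 = 309 N.

F ≈ 309 N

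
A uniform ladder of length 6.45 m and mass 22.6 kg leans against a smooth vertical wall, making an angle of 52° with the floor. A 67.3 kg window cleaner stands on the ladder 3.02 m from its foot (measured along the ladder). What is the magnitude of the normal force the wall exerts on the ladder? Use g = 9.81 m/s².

About the foot of the ladder:
Ladder weight 22.6×9.81 = 221.7 N acts at 3.225 m along the ladder; its horizontal arm is 3.225·cos52° = 1.986 m → τ = 440.3 N·m clockwise.
Window cleaner: 67.3×9.81 = 660.2 N at 3.02 m → arm 1.859 m → τ = 1227 N·m clockwise.
Wall normal N acts horizontally at the top; its moment arm is the height L sinθ = 6.45·sin52° = 5.083 m, counterclockwise.
Στ = 0 ⇒ N × 5.083 = 1667 ⇒ N = 328 N.

N_wall ≈ 328 N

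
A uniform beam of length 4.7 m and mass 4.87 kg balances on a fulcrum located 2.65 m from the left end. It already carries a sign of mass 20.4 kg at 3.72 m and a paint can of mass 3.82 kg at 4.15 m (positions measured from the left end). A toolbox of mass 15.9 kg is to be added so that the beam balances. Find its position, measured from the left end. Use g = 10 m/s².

x ≈ 1.01 m from the left end

About the fulcrum (at 2.65 m from the left end):
Beam weight: 4.87 × 10 = 48.7 N down at 2.35 m → arm 0.3 m, τ = 48.7 × 0.3 = 14.61 N·m counterclockwise.
Sign: 20.4 × 10 = 204 N down at 3.72 m → arm 1.07 m, τ = 204 × 1.07 = 218.3 N·m clockwise.
Paint can: 3.82 × 10 = 38.2 N down at 4.15 m → arm 1.5 m, τ = 38.2 × 1.5 = 57.3 N·m clockwise.
Net moment of existing loads = 261 N·m clockwise.
The toolbox weighs 15.9 × 10 = 159 N and must supply an equal counterclockwise moment, so its lever arm about the fulcrum is 261 / 159 = 1.64 m.
That puts it at 2.65 − 1.64 = 1.01 m from the left end.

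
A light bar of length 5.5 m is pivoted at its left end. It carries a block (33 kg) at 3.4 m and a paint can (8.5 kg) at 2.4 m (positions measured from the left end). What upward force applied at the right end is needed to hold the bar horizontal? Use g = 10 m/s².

F ≈ 241 N

Take moments about the left end.
Block: 33 × 10 = 330 N down at 3.4 m → arm 3.4 m, τ = 330 × 3.4 = 1122 N·m clockwise.
Paint can: 8.5 × 10 = 85 N down at 2.4 m → arm 2.4 m, τ = 85 × 2.4 = 204 N·m clockwise.
Net moment of the loads = 1326 N·m clockwise.
The upward force F acts at the right end, arm 5.5 m, giving F × 5.5 counterclockwise.
Setting net torque to zero: F × 5.5 = 1326 → F = 1326 / 5.5 = 241 N.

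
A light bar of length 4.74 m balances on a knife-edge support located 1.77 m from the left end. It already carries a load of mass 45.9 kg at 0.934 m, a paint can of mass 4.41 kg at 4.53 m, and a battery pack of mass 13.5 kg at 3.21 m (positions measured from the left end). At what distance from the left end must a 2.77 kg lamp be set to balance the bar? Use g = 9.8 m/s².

x ≈ 4.21 m from the left end

Take moments about the knife-edge support (at 1.77 m from the left end).
Load: 45.9 × 9.8 = 449.8 N down at 0.934 m → arm 0.836 m, τ = 449.8 × 0.836 = 376 N·m counterclockwise.
Paint can: 4.41 × 9.8 = 43.22 N down at 4.53 m → arm 2.76 m, τ = 43.22 × 2.76 = 119.3 N·m clockwise.
Battery pack: 13.5 × 9.8 = 132.3 N down at 3.21 m → arm 1.44 m, τ = 132.3 × 1.44 = 190.5 N·m clockwise.
Net moment of existing loads = 66.2 N·m counterclockwise.
The lamp weighs 2.77 × 9.8 = 27.15 N and must supply an equal clockwise moment, so its lever arm about the knife-edge support is 66.2 / 27.15 = 2.44 m.
That puts it at 1.77 + 2.44 = 4.21 m from the left end.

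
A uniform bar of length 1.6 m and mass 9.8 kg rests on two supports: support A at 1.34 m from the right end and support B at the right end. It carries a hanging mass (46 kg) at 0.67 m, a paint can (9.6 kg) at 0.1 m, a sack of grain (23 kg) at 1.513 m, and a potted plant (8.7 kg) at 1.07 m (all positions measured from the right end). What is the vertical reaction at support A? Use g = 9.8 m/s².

Taking torques about support B:
Beam weight: 9.8 × 9.8 = 96.04 N down at 0.8 m → arm 0.8 m, τ = 96.04 × 0.8 = 76.83 N·m counterclockwise.
Hanging mass: 46 × 9.8 = 450.8 N down at 0.67 m → arm 0.67 m, τ = 450.8 × 0.67 = 302 N·m counterclockwise.
Paint can: 9.6 × 9.8 = 94.08 N down at 0.1 m → arm 0.1 m, τ = 94.08 × 0.1 = 9.408 N·m counterclockwise.
Sack of grain: 23 × 9.8 = 225.4 N down at 1.513 m → arm 1.513 m, τ = 225.4 × 1.513 = 341 N·m counterclockwise.
Potted plant: 8.7 × 9.8 = 85.26 N down at 1.07 m → arm 1.07 m, τ = 85.26 × 1.07 = 91.23 N·m counterclockwise.
Net load moment about support B = 820.5 N·m counterclockwise.
Reaction R at support A is upward at 1.34 m, arm 1.34 m → moment R × 1.34 clockwise.
Balancing moments: R × 1.34 = 820.5, giving R = 612 N.

R_A ≈ 612 N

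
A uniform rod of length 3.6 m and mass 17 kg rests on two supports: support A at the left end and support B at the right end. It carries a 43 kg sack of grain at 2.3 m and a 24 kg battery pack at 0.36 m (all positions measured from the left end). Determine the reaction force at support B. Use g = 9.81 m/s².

About support A:
Beam weight: 17 × 9.81 = 166.8 N down at 1.8 m → arm 1.8 m, τ = 166.8 × 1.8 = 300.2 N·m clockwise.
Sack of grain: 43 × 9.81 = 421.8 N down at 2.3 m → arm 2.3 m, τ = 421.8 × 2.3 = 970.1 N·m clockwise.
Battery pack: 24 × 9.81 = 235.4 N down at 0.36 m → arm 0.36 m, τ = 235.4 × 0.36 = 84.74 N·m clockwise.
Net load moment about support A = 1355 N·m clockwise.
Reaction R at support B is upward at 3.6 m, arm 3.6 m → moment R × 3.6 counterclockwise.
Setting net torque to zero: R × 3.6 = 1355 → R = 376 N.

R_B ≈ 376 N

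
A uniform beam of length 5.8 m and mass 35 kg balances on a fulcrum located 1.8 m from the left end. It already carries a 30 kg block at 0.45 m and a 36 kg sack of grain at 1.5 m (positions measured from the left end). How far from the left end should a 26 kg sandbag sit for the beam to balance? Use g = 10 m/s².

Take moments about the fulcrum (at 1.8 m from the left end).
Beam weight: 35 × 10 = 350 N down at 2.9 m → arm 1.1 m, τ = 350 × 1.1 = 385 N·m clockwise.
Block: 30 × 10 = 300 N down at 0.45 m → arm 1.35 m, τ = 300 × 1.35 = 405 N·m counterclockwise.
Sack of grain: 36 × 10 = 360 N down at 1.5 m → arm 0.3 m, τ = 360 × 0.3 = 108 N·m counterclockwise.
Net moment of existing loads = 128 N·m counterclockwise.
The sandbag weighs 26 × 10 = 260 N and must supply an equal clockwise moment, so its lever arm about the fulcrum is 128 / 260 = 0.492 m.
That puts it at 1.8 + 0.492 = 2.29 m from the left end.

x ≈ 2.29 m from the left end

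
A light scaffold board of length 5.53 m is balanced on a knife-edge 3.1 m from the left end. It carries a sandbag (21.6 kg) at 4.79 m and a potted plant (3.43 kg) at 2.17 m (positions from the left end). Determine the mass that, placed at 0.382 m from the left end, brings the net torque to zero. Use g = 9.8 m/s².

Take moments about the knife-edge (at 3.1 m from the left end).
Sandbag: 21.6 × 9.8 = 211.7 N down at 4.79 m → arm 1.69 m, τ = 211.7 × 1.69 = 357.8 N·m clockwise.
Potted plant: 3.43 × 9.8 = 33.61 N down at 2.17 m → arm 0.93 m, τ = 33.61 × 0.93 = 31.26 N·m counterclockwise.
Net moment of known loads = 326.5 N·m clockwise.
An unknown mass m at 0.382 m has arm 2.718 m; its moment is m·g·2.718 counterclockwise.
Balancing moments: m × 9.8 × 2.718 = 326.5, giving m = 326.5 / (9.8 × 2.718) = 12.3 kg.

m ≈ 12.3 kg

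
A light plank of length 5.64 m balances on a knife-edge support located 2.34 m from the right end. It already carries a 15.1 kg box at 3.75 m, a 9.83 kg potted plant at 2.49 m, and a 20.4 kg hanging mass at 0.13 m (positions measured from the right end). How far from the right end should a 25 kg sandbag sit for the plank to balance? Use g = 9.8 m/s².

x ≈ 3.23 m from the right end

Take moments about the knife-edge support (at 2.34 m from the right end).
Box: 15.1 × 9.8 = 148 N down at 3.75 m → arm 1.41 m, τ = 148 × 1.41 = 208.7 N·m counterclockwise.
Potted plant: 9.83 × 9.8 = 96.33 N down at 2.49 m → arm 0.15 m, τ = 96.33 × 0.15 = 14.45 N·m counterclockwise.
Hanging mass: 20.4 × 9.8 = 199.9 N down at 0.13 m → arm 2.21 m, τ = 199.9 × 2.21 = 441.8 N·m clockwise.
Net moment of existing loads = 218.7 N·m clockwise.
The sandbag weighs 25 × 9.8 = 245 N and must supply an equal counterclockwise moment, so its lever arm about the knife-edge support is 218.7 / 245 = 0.893 m.
That puts it at 2.34 + 0.893 = 3.23 m from the right end.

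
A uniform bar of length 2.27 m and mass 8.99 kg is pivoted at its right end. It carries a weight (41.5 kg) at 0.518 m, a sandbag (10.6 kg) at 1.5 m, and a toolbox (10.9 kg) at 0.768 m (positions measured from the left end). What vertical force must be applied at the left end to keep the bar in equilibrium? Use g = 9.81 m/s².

Sum moments about the right end (the unknown pivot reaction has zero arm there).
Beam weight: 8.99 × 9.81 = 88.19 N down at 1.135 m → arm 1.135 m, τ = 88.19 × 1.135 = 100.1 N·m counterclockwise.
Weight: 41.5 × 9.81 = 407.1 N down at 0.518 m → arm 1.752 m, τ = 407.1 × 1.752 = 713.2 N·m counterclockwise.
Sandbag: 10.6 × 9.81 = 104 N down at 1.5 m → arm 0.77 m, τ = 104 × 0.77 = 80.08 N·m counterclockwise.
Toolbox: 10.9 × 9.81 = 106.9 N down at 0.768 m → arm 1.502 m, τ = 106.9 × 1.502 = 160.6 N·m counterclockwise.
Net moment of the loads = 1054 N·m counterclockwise.
The upward force F acts at the left end, arm 2.27 m, giving F × 2.27 clockwise.
Balancing moments: F × 2.27 = 1054, giving F = 1054 / 2.27 = 464 N.

F ≈ 464 N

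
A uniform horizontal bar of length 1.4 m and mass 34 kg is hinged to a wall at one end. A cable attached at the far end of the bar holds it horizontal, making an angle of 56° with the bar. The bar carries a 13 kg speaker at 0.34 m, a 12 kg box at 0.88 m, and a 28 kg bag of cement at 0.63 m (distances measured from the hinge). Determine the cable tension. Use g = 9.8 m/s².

Choose the hinge as the axis so the unknown hinge reaction has zero arm there.
Beam weight: 34 × 9.8 = 333.2 N down at 0.7 m → arm 0.7 m, τ = 333.2 × 0.7 = 233.2 N·m clockwise.
Speaker: 13 × 9.8 = 127.4 N down at 0.34 m → arm 0.34 m, τ = 127.4 × 0.34 = 43.32 N·m clockwise.
Box: 12 × 9.8 = 117.6 N down at 0.88 m → arm 0.88 m, τ = 117.6 × 0.88 = 103.5 N·m clockwise.
Bag of cement: 28 × 9.8 = 274.4 N down at 0.63 m → arm 0.63 m, τ = 274.4 × 0.63 = 172.9 N·m clockwise.
Total clockwise load moment = 552.9 N·m.
The cable tension T acts at 1.4 m; only its component perpendicular to the bar, T sinθ, produces torque. sin 56° = 0.829.
Στ = 0 ⇒ T × 1.4 × 0.829 = 552.9 ⇒ T = 552.9 / 1.161 = 476 N.

T ≈ 476 N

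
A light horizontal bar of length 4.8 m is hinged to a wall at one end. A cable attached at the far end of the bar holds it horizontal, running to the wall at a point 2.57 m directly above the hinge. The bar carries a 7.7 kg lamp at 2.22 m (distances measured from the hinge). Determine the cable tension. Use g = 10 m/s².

Choose the hinge as the axis so the unknown hinge reaction has zero arm there.
Lamp: 7.7 × 10 = 77 N down at 2.22 m → arm 2.22 m, τ = 77 × 2.22 = 170.9 N·m clockwise.
Total clockwise load moment = 170.9 N·m.
The cable tension T acts at 4.8 m; only its component perpendicular to the bar, T sinθ, produces torque. sinθ = h/√(h²+d²) = 2.57/√(2.57²+4.8²) = 0.472.
Στ = 0 ⇒ T × 4.8 × 0.472 = 170.9 ⇒ T = 170.9 / 2.266 = 75.4 N.

T ≈ 75.4 N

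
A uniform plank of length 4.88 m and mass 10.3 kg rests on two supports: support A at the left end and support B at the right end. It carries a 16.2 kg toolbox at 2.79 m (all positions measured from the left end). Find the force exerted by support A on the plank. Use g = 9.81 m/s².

About support B:
Beam weight: 10.3 × 9.81 = 101 N down at 2.44 m → arm 2.44 m, τ = 101 × 2.44 = 246.4 N·m counterclockwise.
Toolbox: 16.2 × 9.81 = 158.9 N down at 2.79 m → arm 2.09 m, τ = 158.9 × 2.09 = 332.1 N·m counterclockwise.
Net load moment about support B = 578.5 N·m counterclockwise.
Reaction R at support A is upward at 0 m, arm 4.88 m → moment R × 4.88 clockwise.
Setting net torque to zero: R × 4.88 = 578.5 → R = 119 N.

R_A ≈ 119 N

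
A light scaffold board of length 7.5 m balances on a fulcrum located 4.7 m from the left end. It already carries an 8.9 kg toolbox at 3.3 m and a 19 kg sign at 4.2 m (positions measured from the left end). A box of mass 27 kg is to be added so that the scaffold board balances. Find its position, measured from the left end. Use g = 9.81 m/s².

x ≈ 5.51 m from the left end

Take moments about the fulcrum (at 4.7 m from the left end).
Toolbox: 8.9 × 9.81 = 87.31 N down at 3.3 m → arm 1.4 m, τ = 87.31 × 1.4 = 122.2 N·m counterclockwise.
Sign: 19 × 9.81 = 186.4 N down at 4.2 m → arm 0.5 m, τ = 186.4 × 0.5 = 93.2 N·m counterclockwise.
Net moment of existing loads = 215.4 N·m counterclockwise.
The box weighs 27 × 9.81 = 264.9 N and must supply an equal clockwise moment, so its lever arm about the fulcrum is 215.4 / 264.9 = 0.813 m.
That puts it at 4.7 + 0.813 = 5.51 m from the left end.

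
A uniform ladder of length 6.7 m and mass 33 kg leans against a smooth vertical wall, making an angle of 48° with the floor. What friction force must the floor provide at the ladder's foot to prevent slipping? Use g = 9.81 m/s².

Choose the foot of the ladder as the axis so the floor normal and friction both act there and drop out.
Ladder weight 33×9.81 = 323.7 N acts at 3.35 m along the ladder; its horizontal arm is 3.35·cos48° = 2.242 m → τ = 725.7 N·m clockwise.
Wall normal N acts horizontally at the top; its moment arm is the height L sinθ = 6.7·sin48° = 4.979 m, counterclockwise.
Setting net torque to zero: N × 4.979 = 725.7 → N = 146 N.
ΣFx = 0: friction at the foot balances the wall's push, so f = N_wall = 146 N.

f ≈ 146 N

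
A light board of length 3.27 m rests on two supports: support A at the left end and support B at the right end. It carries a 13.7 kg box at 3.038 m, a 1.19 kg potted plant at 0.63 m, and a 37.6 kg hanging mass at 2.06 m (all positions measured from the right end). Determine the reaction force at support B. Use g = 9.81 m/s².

Sum moments about support A (its reaction then has zero moment arm).
Box: 13.7 × 9.81 = 134.4 N down at 3.038 m → arm 0.232 m, τ = 134.4 × 0.232 = 31.18 N·m clockwise.
Potted plant: 1.19 × 9.81 = 11.67 N down at 0.63 m → arm 2.64 m, τ = 11.67 × 2.64 = 30.81 N·m clockwise.
Hanging mass: 37.6 × 9.81 = 368.9 N down at 2.06 m → arm 1.21 m, τ = 368.9 × 1.21 = 446.4 N·m clockwise.
Net load moment about support A = 508.4 N·m clockwise.
Reaction R at support B is upward at 0 m, arm 3.27 m → moment R × 3.27 counterclockwise.
Setting net torque to zero: R × 3.27 = 508.4 → R = 155 N.

R_B ≈ 155 N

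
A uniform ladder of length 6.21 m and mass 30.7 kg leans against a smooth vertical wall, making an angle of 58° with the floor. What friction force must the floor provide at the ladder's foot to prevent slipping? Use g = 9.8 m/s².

About the foot of the ladder:
Ladder weight 30.7×9.8 = 300.9 N acts at 3.105 m along the ladder; its horizontal arm is 3.105·cos58° = 1.645 m → τ = 495 N·m clockwise.
Wall normal N acts horizontally at the top; its moment arm is the height L sinθ = 6.21·sin58° = 5.266 m, counterclockwise.
Setting net torque to zero: N × 5.266 = 495 → N = 94 N.
ΣFx = 0: friction at the foot balances the wall's push, so f = N_wall = 94 N.

f ≈ 94 N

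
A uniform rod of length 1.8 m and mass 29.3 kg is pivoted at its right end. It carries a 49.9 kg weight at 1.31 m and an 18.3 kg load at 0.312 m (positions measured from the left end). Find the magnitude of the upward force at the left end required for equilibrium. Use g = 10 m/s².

F ≈ 434 N

Sum moments about the right end (the unknown pivot reaction has zero arm there).
Beam weight: 29.3 × 10 = 293 N down at 0.9 m → arm 0.9 m, τ = 293 × 0.9 = 263.7 N·m counterclockwise.
Weight: 49.9 × 10 = 499 N down at 1.31 m → arm 0.49 m, τ = 499 × 0.49 = 244.5 N·m counterclockwise.
Load: 18.3 × 10 = 183 N down at 0.312 m → arm 1.488 m, τ = 183 × 1.488 = 272.3 N·m counterclockwise.
Net moment of the loads = 780.5 N·m counterclockwise.
The upward force F acts at the left end, arm 1.8 m, giving F × 1.8 clockwise.
Balancing moments: F × 1.8 = 780.5, giving F = 780.5 / 1.8 = 434 N.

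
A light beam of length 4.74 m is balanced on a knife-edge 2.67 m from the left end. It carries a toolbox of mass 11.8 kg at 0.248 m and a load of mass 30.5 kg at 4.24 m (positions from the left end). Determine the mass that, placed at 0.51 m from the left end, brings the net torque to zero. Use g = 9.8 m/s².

Choose the knife-edge (at 2.67 m from the left end) as the axis so the support reaction has zero arm there.
Toolbox: 11.8 × 9.8 = 115.6 N down at 0.248 m → arm 2.422 m, τ = 115.6 × 2.422 = 280 N·m counterclockwise.
Load: 30.5 × 9.8 = 298.9 N down at 4.24 m → arm 1.57 m, τ = 298.9 × 1.57 = 469.3 N·m clockwise.
Net moment of known loads = 189.3 N·m clockwise.
An unknown mass m at 0.51 m has arm 2.16 m; its moment is m·g·2.16 counterclockwise.
Στ = 0 ⇒ m × 9.8 × 2.16 = 189.3 ⇒ m = 189.3 / (9.8 × 2.16) = 8.94 kg.

m ≈ 8.94 kg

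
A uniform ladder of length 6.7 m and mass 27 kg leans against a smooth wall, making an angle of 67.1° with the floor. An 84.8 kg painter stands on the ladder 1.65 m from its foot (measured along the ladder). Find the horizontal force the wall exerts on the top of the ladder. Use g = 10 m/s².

N_wall ≈ 145 N

About the foot of the ladder:
Ladder weight 27×10 = 270 N acts at 3.35 m along the ladder; its horizontal arm is 3.35·cos67.1° = 1.304 m → τ = 352.1 N·m clockwise.
Painter: 84.8×10 = 848 N at 1.65 m → arm 0.6421 m → τ = 544.5 N·m clockwise.
Wall normal N acts horizontally at the top; its moment arm is the height L sinθ = 6.7·sin67.1° = 6.172 m, counterclockwise.
Balancing moments: N × 6.172 = 896.6, giving N = 145 N.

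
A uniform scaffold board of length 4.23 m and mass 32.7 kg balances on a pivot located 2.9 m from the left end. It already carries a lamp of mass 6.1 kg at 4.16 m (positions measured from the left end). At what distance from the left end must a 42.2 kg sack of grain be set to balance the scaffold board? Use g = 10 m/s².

x ≈ 3.33 m from the left end

Taking torques about the pivot (at 2.9 m from the left end):
Beam weight: 32.7 × 10 = 327 N down at 2.115 m → arm 0.785 m, τ = 327 × 0.785 = 256.7 N·m counterclockwise.
Lamp: 6.1 × 10 = 61 N down at 4.16 m → arm 1.26 m, τ = 61 × 1.26 = 76.86 N·m clockwise.
Net moment of existing loads = 179.8 N·m counterclockwise.
The sack of grain weighs 42.2 × 10 = 422 N and must supply an equal clockwise moment, so its lever arm about the pivot is 179.8 / 422 = 0.426 m.
That puts it at 2.9 + 0.426 = 3.33 m from the left end.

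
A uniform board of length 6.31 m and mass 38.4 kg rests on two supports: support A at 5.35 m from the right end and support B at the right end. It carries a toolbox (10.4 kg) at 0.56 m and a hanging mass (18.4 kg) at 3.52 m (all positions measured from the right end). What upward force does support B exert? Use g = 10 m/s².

Take moments about support A.
Beam weight: 38.4 × 10 = 384 N down at 3.155 m → arm 2.195 m, τ = 384 × 2.195 = 842.9 N·m clockwise.
Toolbox: 10.4 × 10 = 104 N down at 0.56 m → arm 4.79 m, τ = 104 × 4.79 = 498.2 N·m clockwise.
Hanging mass: 18.4 × 10 = 184 N down at 3.52 m → arm 1.83 m, τ = 184 × 1.83 = 336.7 N·m clockwise.
Net load moment about support A = 1678 N·m clockwise.
Reaction R at support B is upward at 0 m, arm 5.35 m → moment R × 5.35 counterclockwise.
Balancing moments: R × 5.35 = 1678, giving R = 314 N.

R_B ≈ 314 N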